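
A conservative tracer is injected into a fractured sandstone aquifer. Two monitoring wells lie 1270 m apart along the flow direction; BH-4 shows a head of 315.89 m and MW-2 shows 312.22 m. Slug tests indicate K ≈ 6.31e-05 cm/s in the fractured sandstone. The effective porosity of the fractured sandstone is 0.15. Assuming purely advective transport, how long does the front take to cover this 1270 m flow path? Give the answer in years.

Convert K: 6.31e-05 cm/s × 864 = 0.05452 m/day.
Hydraulic gradient i = (315.89 − 312.22) / 1270 = 3.67 / 1270 = 0.002890.
Darcy flux q = K · i = 0.05452 × 0.002890 = 0.0001575 m/day.
Seepage velocity v = q / n_e = 0.0001575 / 0.15 = 0.001050 m/day.
Travel time t = L / v = 1270 / 0.001050 = 1.209e+06 days = 3311 years.

3310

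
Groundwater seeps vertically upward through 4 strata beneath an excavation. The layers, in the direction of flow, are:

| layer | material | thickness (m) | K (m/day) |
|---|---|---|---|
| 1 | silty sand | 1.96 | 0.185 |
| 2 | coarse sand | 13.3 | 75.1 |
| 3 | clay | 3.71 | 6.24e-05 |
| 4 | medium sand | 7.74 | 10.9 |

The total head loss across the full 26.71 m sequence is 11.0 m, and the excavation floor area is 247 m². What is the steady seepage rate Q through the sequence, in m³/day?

0.0457

Flow is perpendicular to layering, so the layers act in series and the equivalent K is the thickness-weighted harmonic mean.
Total thickness L = 1.96 + 13.3 + 3.71 + 7.74 = 26.71 m.
Σ(b_i/K_i) = 1.96/0.185 + 13.3/75.1 + 3.71/6.24e-05 + 7.74/10.9 = 59467 d.
K_eq = L / Σ(b_i/K_i) = 26.71 / 59467 = 0.0004492 m/day.
Q = K_eq · A · (Δh/L) = 0.0004492 × 247 × (11.0/26.71) = 0.04569 m³/day.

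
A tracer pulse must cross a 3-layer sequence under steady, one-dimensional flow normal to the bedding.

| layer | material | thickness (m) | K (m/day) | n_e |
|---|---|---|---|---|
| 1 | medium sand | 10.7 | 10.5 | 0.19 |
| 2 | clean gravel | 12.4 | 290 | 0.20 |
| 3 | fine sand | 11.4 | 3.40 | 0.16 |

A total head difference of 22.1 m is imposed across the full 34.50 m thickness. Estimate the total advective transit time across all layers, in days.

With flow normal to the layers, continuity requires the same specific discharge q through every layer.
Σ(b_i/K_i) = 10.7/10.5 + 12.4/290 + 11.4/3.40 = 4.415 d.
q = Δh / Σ(b_i/K_i) = 22.1 / 4.415 = 5.006 m/day.
In each layer the seepage velocity is v_i = q/n_i, so the layer transit time is t_i = b_i·n_i / q:
  layer 1 (medium sand): t_1 = 10.7 × 0.19 / 5.006 = 0.4061 d
  layer 2 (clean gravel): t_2 = 12.4 × 0.20 / 5.006 = 0.4954 d
  layer 3 (fine sand): t_3 = 11.4 × 0.16 / 5.006 = 0.3644 d
Total t = Σ t_i = 1.266 days.

1.27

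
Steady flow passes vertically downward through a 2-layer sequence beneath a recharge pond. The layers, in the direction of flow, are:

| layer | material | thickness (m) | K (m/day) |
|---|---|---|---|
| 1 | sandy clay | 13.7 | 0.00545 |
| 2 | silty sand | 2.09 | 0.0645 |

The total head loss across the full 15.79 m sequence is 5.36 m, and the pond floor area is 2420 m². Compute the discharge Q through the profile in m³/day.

Flow is perpendicular to layering, so the layers act in series and the equivalent K is the thickness-weighted harmonic mean.
Total thickness L = 13.7 + 2.09 = 15.79 m.
Σ(b_i/K_i) = 13.7/0.00545 + 2.09/0.0645 = 2546 d.
K_eq = L / Σ(b_i/K_i) = 15.79 / 2546 = 0.006201 m/day.
Q = K_eq · A · (Δh/L) = 0.006201 × 2420 × (5.36/15.79) = 5.094 m³/day.

5.09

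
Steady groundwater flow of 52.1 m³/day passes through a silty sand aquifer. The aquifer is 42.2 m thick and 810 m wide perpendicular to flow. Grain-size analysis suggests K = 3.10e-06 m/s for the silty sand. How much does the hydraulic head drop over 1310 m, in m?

Convert K: 3.10e-06 m/s × 86400 = 0.2678 m/day.
Cross-sectional area A = 810 × 42.2 = 34182 m².
From Q = K·A·i, i = Q / (K·A) = 52.1 / (0.2678 × 34182) = 0.005691.
Head loss Δh = i · L = 0.005691 × 1310 = 7.455 m.

7.45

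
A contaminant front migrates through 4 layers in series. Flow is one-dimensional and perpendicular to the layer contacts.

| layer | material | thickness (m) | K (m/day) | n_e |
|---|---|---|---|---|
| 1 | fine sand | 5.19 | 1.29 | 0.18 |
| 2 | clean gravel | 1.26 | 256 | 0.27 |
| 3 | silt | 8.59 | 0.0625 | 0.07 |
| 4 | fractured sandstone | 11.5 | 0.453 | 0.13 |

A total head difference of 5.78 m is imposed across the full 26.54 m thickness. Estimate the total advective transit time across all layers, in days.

97.3

With flow normal to the layers, continuity requires the same specific discharge q through every layer.
Σ(b_i/K_i) = 5.19/1.29 + 1.26/256 + 8.59/0.0625 + 11.5/0.453 = 166.9 d.
q = Δh / Σ(b_i/K_i) = 5.78 / 166.9 = 0.03464 m/day.
In each layer the seepage velocity is v_i = q/n_i, so the layer transit time is t_i = b_i·n_i / q:
  layer 1 (fine sand): t_1 = 5.19 × 0.18 / 0.03464 = 26.97 d
  layer 2 (clean gravel): t_2 = 1.26 × 0.27 / 0.03464 = 9.821 d
  layer 3 (silt): t_3 = 8.59 × 0.07 / 0.03464 = 17.36 d
  layer 4 (fractured sandstone): t_4 = 11.5 × 0.13 / 0.03464 = 43.16 d
Total t = Σ t_i = 97.30 days.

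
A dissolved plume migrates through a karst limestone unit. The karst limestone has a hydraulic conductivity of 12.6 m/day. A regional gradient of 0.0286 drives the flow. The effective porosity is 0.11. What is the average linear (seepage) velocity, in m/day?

Hydraulic gradient i = 0.0286.
Darcy flux q = K · i = 12.60 × 0.02860 = 0.3604 m/day.
Seepage velocity v = q / n_e = 0.3604 / 0.11 = 3.276 m/day.

3.28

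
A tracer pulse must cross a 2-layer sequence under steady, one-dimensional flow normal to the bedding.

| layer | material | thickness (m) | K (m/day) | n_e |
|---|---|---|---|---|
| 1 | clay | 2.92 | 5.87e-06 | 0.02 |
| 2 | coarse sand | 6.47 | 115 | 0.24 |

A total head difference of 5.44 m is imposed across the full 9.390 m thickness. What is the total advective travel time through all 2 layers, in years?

403

With flow normal to the layers, continuity requires the same specific discharge q through every layer.
Σ(b_i/K_i) = 2.92/5.87e-06 + 6.47/115 = 4.974e+05 d.
q = Δh / Σ(b_i/K_i) = 5.44 / 4.974e+05 = 1.094e-05 m/day.
In each layer the seepage velocity is v_i = q/n_i, so the layer transit time is t_i = b_i·n_i / q:
  layer 1 (clay): t_1 = 2.92 × 0.02 / 1.094e-05 = 5340 d
  layer 2 (coarse sand): t_2 = 6.47 × 0.24 / 1.094e-05 = 1.420e+05 d
Total t = Σ t_i = 1.473e+05 days = 403.4 years.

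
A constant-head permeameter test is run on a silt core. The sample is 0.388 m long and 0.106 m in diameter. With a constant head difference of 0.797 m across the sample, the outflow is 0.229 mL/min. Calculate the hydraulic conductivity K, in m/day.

0.0182

Cross-sectional area A = π·(d/2)² = π × (0.106/2)² = 0.008825 m².
Convert discharge: 0.229 mL/min = 3.817e-09 m³/s.
Darcy's law rearranged: K = Q·L / (A·Δh) = 3.817e-09 × 0.388 / (0.008825 × 0.797) = 2.106e-07 m/s = 0.01819 m/day.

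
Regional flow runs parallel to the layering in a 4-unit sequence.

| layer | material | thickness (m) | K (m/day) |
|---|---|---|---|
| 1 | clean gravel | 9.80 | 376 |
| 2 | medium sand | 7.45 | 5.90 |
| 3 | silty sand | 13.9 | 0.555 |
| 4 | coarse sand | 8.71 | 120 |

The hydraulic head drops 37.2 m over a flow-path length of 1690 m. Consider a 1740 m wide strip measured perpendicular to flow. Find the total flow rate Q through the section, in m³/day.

183000

Flow is parallel to layering, so each bed carries its own Darcy discharge and the transmissivities add.
Σ(K_i·b_i) = 376×9.80 + 5.90×7.45 + 0.555×13.9 + 120×8.71 = 4782 m²/day.
Hydraulic gradient i = Δh / L = 37.2 / 1690 = 0.02201.
Q = Σ(K_i·b_i) · W · i = 4782 × 1740 × 0.02201 = 1.831e+05 m³/day.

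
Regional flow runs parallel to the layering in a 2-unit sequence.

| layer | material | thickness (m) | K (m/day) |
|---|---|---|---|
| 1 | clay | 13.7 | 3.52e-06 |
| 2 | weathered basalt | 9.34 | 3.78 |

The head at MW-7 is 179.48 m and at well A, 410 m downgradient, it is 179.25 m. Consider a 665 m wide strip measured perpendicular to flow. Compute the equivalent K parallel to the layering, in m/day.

1.53

Flow is parallel to layering, so each bed carries its own Darcy discharge and the transmissivities add.
Σ(K_i·b_i) = 3.52e-06×13.7 + 3.78×9.34 = 35.31 m²/day.
Total thickness b = 23.04 m, so K_eq = Σ(K_i·b_i)/b = 1.532 m/day.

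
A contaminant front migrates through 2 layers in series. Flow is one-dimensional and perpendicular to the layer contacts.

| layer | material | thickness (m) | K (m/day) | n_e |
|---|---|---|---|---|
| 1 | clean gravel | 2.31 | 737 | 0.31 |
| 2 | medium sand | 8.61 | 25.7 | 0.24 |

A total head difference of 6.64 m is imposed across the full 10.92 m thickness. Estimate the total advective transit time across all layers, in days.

With flow normal to the layers, continuity requires the same specific discharge q through every layer.
Σ(b_i/K_i) = 2.31/737 + 8.61/25.7 = 0.3382 d.
q = Δh / Σ(b_i/K_i) = 6.64 / 0.3382 = 19.64 m/day.
In each layer the seepage velocity is v_i = q/n_i, so the layer transit time is t_i = b_i·n_i / q:
  layer 1 (clean gravel): t_1 = 2.31 × 0.31 / 19.64 = 0.03647 d
  layer 2 (medium sand): t_2 = 8.61 × 0.24 / 19.64 = 0.1052 d
Total t = Σ t_i = 0.1417 days.

0.142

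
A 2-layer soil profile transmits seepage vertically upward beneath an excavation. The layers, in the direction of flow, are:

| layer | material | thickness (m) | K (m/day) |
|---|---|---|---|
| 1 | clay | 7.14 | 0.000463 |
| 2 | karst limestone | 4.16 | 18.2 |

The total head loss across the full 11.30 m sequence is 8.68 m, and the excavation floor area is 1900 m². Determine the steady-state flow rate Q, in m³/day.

1.07

Flow is perpendicular to layering, so the layers act in series and the equivalent K is the thickness-weighted harmonic mean.
Total thickness L = 7.14 + 4.16 = 11.30 m.
Σ(b_i/K_i) = 7.14/0.000463 + 4.16/18.2 = 15421 d.
K_eq = L / Σ(b_i/K_i) = 11.30 / 15421 = 0.0007327 m/day.
Q = K_eq · A · (Δh/L) = 0.0007327 × 1900 × (8.68/11.30) = 1.069 m³/day.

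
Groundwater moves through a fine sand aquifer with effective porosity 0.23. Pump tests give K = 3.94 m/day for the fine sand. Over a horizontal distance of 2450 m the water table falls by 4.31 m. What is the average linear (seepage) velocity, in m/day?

0.0301

Hydraulic gradient i = Δh / L = 4.31 / 2450 = 0.001759.
Darcy flux q = K · i = 3.940 × 0.001759 = 0.006931 m/day.
Seepage velocity v = q / n_e = 0.006931 / 0.23 = 0.03014 m/day.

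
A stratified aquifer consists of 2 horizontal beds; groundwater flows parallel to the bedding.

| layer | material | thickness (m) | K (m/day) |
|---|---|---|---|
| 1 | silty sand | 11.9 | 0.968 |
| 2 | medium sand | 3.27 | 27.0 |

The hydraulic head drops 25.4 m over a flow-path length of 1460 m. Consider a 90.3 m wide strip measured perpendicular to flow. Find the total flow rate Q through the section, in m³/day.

Flow is parallel to layering, so each bed carries its own Darcy discharge and the transmissivities add.
Σ(K_i·b_i) = 0.968×11.9 + 27.0×3.27 = 99.81 m²/day.
Hydraulic gradient i = Δh / L = 25.4 / 1460 = 0.01740.
Q = Σ(K_i·b_i) · W · i = 99.81 × 90.3 × 0.01740 = 156.8 m³/day.

157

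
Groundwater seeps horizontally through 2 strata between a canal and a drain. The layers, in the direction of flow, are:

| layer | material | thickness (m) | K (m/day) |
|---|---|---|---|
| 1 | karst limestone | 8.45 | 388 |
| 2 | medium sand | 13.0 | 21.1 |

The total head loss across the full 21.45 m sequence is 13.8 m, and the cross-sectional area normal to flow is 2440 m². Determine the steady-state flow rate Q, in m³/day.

Flow is perpendicular to layering, so the layers act in series and the equivalent K is the thickness-weighted harmonic mean.
Total thickness L = 8.45 + 13.0 = 21.45 m.
Σ(b_i/K_i) = 8.45/388 + 13.0/21.1 = 0.6379 d.
K_eq = L / Σ(b_i/K_i) = 21.45 / 0.6379 = 33.63 m/day.
Q = K_eq · A · (Δh/L) = 33.63 × 2440 × (13.8/21.45) = 52786 m³/day.

52800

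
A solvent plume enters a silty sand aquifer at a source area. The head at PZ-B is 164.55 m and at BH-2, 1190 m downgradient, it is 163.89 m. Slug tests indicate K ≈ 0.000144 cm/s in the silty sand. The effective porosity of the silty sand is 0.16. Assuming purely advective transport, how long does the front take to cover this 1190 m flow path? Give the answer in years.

7550

Convert K: 0.000144 cm/s × 864 = 0.1244 m/day.
Hydraulic gradient i = (164.55 − 163.89) / 1190 = 0.66 / 1190 = 0.0005546.
Darcy flux q = K · i = 0.1244 × 0.0005546 = 6.900e-05 m/day.
Seepage velocity v = q / n_e = 6.900e-05 / 0.16 = 0.0004313 m/day.
Travel time t = L / v = 1190 / 0.0004313 = 2.759e+06 days = 7554 years.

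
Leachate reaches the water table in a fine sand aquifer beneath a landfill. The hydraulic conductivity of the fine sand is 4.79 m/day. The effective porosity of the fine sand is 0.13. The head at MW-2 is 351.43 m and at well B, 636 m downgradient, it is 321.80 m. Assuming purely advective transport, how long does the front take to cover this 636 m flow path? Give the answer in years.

1.01

Hydraulic gradient i = (351.43 − 321.80) / 636 = 29.63 / 636 = 0.04659.
Darcy flux q = K · i = 4.790 × 0.04659 = 0.2232 m/day.
Seepage velocity v = q / n_e = 0.2232 / 0.13 = 1.717 m/day.
Travel time t = L / v = 636 / 1.717 = 370.5 days = 1.014 years.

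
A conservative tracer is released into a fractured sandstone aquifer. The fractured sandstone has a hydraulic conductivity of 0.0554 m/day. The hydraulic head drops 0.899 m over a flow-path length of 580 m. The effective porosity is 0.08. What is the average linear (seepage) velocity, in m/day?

0.00107

Hydraulic gradient i = Δh / L = 0.899 / 580 = 0.001550.
Darcy flux q = K · i = 0.05540 × 0.001550 = 8.587e-05 m/day.
Seepage velocity v = q / n_e = 8.587e-05 / 0.08 = 0.001073 m/day.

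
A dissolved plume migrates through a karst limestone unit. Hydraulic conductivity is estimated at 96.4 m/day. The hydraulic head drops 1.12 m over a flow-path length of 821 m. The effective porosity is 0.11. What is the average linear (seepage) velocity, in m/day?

Hydraulic gradient i = Δh / L = 1.12 / 821 = 0.001364.
Darcy flux q = K · i = 96.40 × 0.001364 = 0.1315 m/day.
Seepage velocity v = q / n_e = 0.1315 / 0.11 = 1.196 m/day.

1.20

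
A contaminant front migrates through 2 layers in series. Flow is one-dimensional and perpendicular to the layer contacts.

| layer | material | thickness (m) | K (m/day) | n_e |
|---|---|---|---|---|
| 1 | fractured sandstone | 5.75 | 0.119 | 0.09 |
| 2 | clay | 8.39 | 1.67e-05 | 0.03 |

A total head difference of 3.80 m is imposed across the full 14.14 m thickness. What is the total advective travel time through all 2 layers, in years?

With flow normal to the layers, continuity requires the same specific discharge q through every layer.
Σ(b_i/K_i) = 5.75/0.119 + 8.39/1.67e-05 = 5.024e+05 d.
q = Δh / Σ(b_i/K_i) = 3.80 / 5.024e+05 = 7.563e-06 m/day.
In each layer the seepage velocity is v_i = q/n_i, so the layer transit time is t_i = b_i·n_i / q:
  layer 1 (fractured sandstone): t_1 = 5.75 × 0.09 / 7.563e-06 = 68425 d
  layer 2 (clay): t_2 = 8.39 × 0.03 / 7.563e-06 = 33280 d
Total t = Σ t_i = 1.017e+05 days = 278.5 years.

278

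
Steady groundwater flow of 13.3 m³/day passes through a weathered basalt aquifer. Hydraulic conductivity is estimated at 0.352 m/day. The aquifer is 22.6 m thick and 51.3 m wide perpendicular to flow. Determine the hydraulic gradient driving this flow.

Cross-sectional area A = 51.3 × 22.6 = 1159 m².
From Q = K·A·i, i = Q / (K·A) = 13.3 / (0.3520 × 1159) = 0.03259.

0.0326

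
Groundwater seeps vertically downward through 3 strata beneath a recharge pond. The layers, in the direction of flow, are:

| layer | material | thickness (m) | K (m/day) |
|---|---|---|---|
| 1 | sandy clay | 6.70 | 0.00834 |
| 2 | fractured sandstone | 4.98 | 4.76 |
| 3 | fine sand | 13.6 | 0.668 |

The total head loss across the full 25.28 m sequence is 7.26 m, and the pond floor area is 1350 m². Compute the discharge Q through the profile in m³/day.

Flow is perpendicular to layering, so the layers act in series and the equivalent K is the thickness-weighted harmonic mean.
Total thickness L = 6.70 + 4.98 + 13.6 = 25.28 m.
Σ(b_i/K_i) = 6.70/0.00834 + 4.98/4.76 + 13.6/0.668 = 824.8 d.
K_eq = L / Σ(b_i/K_i) = 25.28 / 824.8 = 0.03065 m/day.
Q = K_eq · A · (Δh/L) = 0.03065 × 1350 × (7.26/25.28) = 11.88 m³/day.

11.9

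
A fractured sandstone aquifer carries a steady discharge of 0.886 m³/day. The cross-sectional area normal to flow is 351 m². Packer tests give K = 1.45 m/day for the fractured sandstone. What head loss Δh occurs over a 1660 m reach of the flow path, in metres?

From Q = K·A·i, i = Q / (K·A) = 0.886 / (1.450 × 351.0) = 0.001741.
Head loss Δh = i · L = 0.001741 × 1660 = 2.890 m.

2.89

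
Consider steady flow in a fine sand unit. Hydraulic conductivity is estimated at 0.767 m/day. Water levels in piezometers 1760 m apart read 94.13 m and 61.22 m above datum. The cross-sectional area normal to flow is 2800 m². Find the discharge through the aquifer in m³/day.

40.2

Hydraulic gradient i = (94.13 − 61.22) / 1760 = 32.91 / 1760 = 0.01870.
Darcy's law: Q = K · A · i = 0.7670 × 2800 × 0.01870 = 40.16 m³/day.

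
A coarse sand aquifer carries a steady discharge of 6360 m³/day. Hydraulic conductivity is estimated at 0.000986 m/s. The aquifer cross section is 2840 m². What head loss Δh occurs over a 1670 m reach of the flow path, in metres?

43.9

Convert K: 0.000986 m/s × 86400 = 85.19 m/day.
From Q = K·A·i, i = Q / (K·A) = 6360 / (85.19 × 2840) = 0.02629.
Head loss Δh = i · L = 0.02629 × 1670 = 43.90 m.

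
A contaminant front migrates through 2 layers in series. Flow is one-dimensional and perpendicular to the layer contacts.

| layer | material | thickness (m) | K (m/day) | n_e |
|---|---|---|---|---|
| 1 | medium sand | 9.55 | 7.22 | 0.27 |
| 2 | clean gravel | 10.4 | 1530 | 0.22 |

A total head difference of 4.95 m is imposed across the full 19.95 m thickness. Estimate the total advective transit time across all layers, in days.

With flow normal to the layers, continuity requires the same specific discharge q through every layer.
Σ(b_i/K_i) = 9.55/7.22 + 10.4/1530 = 1.330 d.
q = Δh / Σ(b_i/K_i) = 4.95 / 1.330 = 3.723 m/day.
In each layer the seepage velocity is v_i = q/n_i, so the layer transit time is t_i = b_i·n_i / q:
  layer 1 (medium sand): t_1 = 9.55 × 0.27 / 3.723 = 0.6926 d
  layer 2 (clean gravel): t_2 = 10.4 × 0.22 / 3.723 = 0.6145 d
Total t = Σ t_i = 1.307 days.

1.31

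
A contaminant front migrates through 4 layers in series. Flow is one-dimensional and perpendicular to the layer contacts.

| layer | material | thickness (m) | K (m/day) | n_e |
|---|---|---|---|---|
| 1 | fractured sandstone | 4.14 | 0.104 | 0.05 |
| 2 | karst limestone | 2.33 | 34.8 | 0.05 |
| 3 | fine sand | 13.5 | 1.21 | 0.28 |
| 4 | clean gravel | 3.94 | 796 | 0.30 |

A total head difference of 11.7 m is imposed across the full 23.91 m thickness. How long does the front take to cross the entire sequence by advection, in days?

With flow normal to the layers, continuity requires the same specific discharge q through every layer.
Σ(b_i/K_i) = 4.14/0.104 + 2.33/34.8 + 13.5/1.21 + 3.94/796 = 51.04 d.
q = Δh / Σ(b_i/K_i) = 11.7 / 51.04 = 0.2292 m/day.
In each layer the seepage velocity is v_i = q/n_i, so the layer transit time is t_i = b_i·n_i / q:
  layer 1 (fractured sandstone): t_1 = 4.14 × 0.05 / 0.2292 = 0.9030 d
  layer 2 (karst limestone): t_2 = 2.33 × 0.05 / 0.2292 = 0.5082 d
  layer 3 (fine sand): t_3 = 13.5 × 0.28 / 0.2292 = 16.49 d
  layer 4 (clean gravel): t_4 = 3.94 × 0.30 / 0.2292 = 5.156 d
Total t = Σ t_i = 23.06 days.

23.1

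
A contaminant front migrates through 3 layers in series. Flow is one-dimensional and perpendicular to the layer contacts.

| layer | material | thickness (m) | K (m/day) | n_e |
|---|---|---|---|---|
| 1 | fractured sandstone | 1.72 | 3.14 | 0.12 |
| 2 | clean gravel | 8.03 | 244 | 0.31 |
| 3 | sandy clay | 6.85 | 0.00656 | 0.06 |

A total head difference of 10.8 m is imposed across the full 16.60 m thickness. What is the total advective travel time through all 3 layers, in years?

With flow normal to the layers, continuity requires the same specific discharge q through every layer.
Σ(b_i/K_i) = 1.72/3.14 + 8.03/244 + 6.85/0.00656 = 1045 d.
q = Δh / Σ(b_i/K_i) = 10.8 / 1045 = 0.01034 m/day.
In each layer the seepage velocity is v_i = q/n_i, so the layer transit time is t_i = b_i·n_i / q:
  layer 1 (fractured sandstone): t_1 = 1.72 × 0.12 / 0.01034 = 19.97 d
  layer 2 (clean gravel): t_2 = 8.03 × 0.31 / 0.01034 = 240.8 d
  layer 3 (sandy clay): t_3 = 6.85 × 0.06 / 0.01034 = 39.76 d
Total t = Σ t_i = 300.5 days = 0.8228 years.

0.823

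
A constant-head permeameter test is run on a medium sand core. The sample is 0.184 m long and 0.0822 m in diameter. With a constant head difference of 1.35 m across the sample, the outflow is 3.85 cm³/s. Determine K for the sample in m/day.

Cross-sectional area A = π·(d/2)² = π × (0.0822/2)² = 0.005307 m².
Convert discharge: 3.85 cm³/s = 3.850e-06 m³/s.
Darcy's law rearranged: K = Q·L / (A·Δh) = 3.850e-06 × 0.184 / (0.005307 × 1.35) = 9.888e-05 m/s = 8.543 m/day.

8.54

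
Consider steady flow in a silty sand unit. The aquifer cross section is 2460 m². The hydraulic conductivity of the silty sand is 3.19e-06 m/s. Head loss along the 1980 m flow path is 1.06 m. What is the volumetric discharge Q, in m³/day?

0.363

Convert K: 3.19e-06 m/s × 86400 = 0.2756 m/day.
Hydraulic gradient i = Δh / L = 1.06 / 1980 = 0.0005354.
Darcy's law: Q = K · A · i = 0.2756 × 2460 × 0.0005354 = 0.3630 m³/day.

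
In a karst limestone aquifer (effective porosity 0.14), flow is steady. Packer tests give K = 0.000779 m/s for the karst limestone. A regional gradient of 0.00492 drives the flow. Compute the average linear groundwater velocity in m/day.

2.37

Convert K: 0.000779 m/s × 86400 = 67.31 m/day.
Hydraulic gradient i = 0.00492.
Darcy flux q = K · i = 67.31 × 0.004920 = 0.3311 m/day.
Seepage velocity v = q / n_e = 0.3311 / 0.14 = 2.365 m/day.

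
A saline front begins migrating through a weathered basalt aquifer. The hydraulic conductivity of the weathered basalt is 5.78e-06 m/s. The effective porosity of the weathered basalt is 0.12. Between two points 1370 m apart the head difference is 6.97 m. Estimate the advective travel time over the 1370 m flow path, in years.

177

Convert K: 5.78e-06 m/s × 86400 = 0.4994 m/day.
Hydraulic gradient i = Δh / L = 6.97 / 1370 = 0.005088.
Darcy flux q = K · i = 0.4994 × 0.005088 = 0.002541 m/day.
Seepage velocity v = q / n_e = 0.002541 / 0.12 = 0.02117 m/day.
Travel time t = L / v = 1370 / 0.02117 = 64707 days = 177.2 years.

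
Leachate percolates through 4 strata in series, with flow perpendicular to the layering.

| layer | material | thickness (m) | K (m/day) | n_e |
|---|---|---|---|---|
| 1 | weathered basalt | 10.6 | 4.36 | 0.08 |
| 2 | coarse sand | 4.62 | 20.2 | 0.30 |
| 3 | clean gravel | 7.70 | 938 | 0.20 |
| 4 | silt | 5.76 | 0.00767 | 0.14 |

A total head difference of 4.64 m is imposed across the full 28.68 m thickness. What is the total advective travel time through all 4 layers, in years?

With flow normal to the layers, continuity requires the same specific discharge q through every layer.
Σ(b_i/K_i) = 10.6/4.36 + 4.62/20.2 + 7.70/938 + 5.76/0.00767 = 753.6 d.
q = Δh / Σ(b_i/K_i) = 4.64 / 753.6 = 0.006157 m/day.
In each layer the seepage velocity is v_i = q/n_i, so the layer transit time is t_i = b_i·n_i / q:
  layer 1 (weathered basalt): t_1 = 10.6 × 0.08 / 0.006157 = 137.7 d
  layer 2 (coarse sand): t_2 = 4.62 × 0.30 / 0.006157 = 225.1 d
  layer 3 (clean gravel): t_3 = 7.70 × 0.20 / 0.006157 = 250.1 d
  layer 4 (silt): t_4 = 5.76 × 0.14 / 0.006157 = 131.0 d
Total t = Σ t_i = 744.0 days = 2.037 years.

2.04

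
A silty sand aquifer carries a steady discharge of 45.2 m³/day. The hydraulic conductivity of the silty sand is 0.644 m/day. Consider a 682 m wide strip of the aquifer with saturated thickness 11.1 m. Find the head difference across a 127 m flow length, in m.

1.18

Cross-sectional area A = 682 × 11.1 = 7570 m².
From Q = K·A·i, i = Q / (K·A) = 45.2 / (0.6440 × 7570) = 0.009271.
Head loss Δh = i · L = 0.009271 × 127 = 1.177 m.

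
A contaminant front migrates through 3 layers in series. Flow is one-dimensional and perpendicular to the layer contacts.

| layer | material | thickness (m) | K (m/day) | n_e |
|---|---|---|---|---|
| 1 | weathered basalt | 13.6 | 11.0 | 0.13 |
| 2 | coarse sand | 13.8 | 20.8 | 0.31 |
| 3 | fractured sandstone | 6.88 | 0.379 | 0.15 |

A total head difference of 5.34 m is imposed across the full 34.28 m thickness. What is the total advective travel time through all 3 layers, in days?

26.6

With flow normal to the layers, continuity requires the same specific discharge q through every layer.
Σ(b_i/K_i) = 13.6/11.0 + 13.8/20.8 + 6.88/0.379 = 20.05 d.
q = Δh / Σ(b_i/K_i) = 5.34 / 20.05 = 0.2663 m/day.
In each layer the seepage velocity is v_i = q/n_i, so the layer transit time is t_i = b_i·n_i / q:
  layer 1 (weathered basalt): t_1 = 13.6 × 0.13 / 0.2663 = 6.639 d
  layer 2 (coarse sand): t_2 = 13.8 × 0.31 / 0.2663 = 16.06 d
  layer 3 (fractured sandstone): t_3 = 6.88 × 0.15 / 0.2663 = 3.875 d
Total t = Σ t_i = 26.58 days.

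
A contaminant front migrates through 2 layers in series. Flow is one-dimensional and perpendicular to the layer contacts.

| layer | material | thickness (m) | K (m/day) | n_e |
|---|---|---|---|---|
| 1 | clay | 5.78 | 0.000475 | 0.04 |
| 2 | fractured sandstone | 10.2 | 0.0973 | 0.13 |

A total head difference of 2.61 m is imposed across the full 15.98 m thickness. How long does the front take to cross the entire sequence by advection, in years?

20.0

With flow normal to the layers, continuity requires the same specific discharge q through every layer.
Σ(b_i/K_i) = 5.78/0.000475 + 10.2/0.0973 = 12273 d.
q = Δh / Σ(b_i/K_i) = 2.61 / 12273 = 0.0002127 m/day.
In each layer the seepage velocity is v_i = q/n_i, so the layer transit time is t_i = b_i·n_i / q:
  layer 1 (clay): t_1 = 5.78 × 0.04 / 0.0002127 = 1087 d
  layer 2 (fractured sandstone): t_2 = 10.2 × 0.13 / 0.0002127 = 6235 d
Total t = Σ t_i = 7323 days = 20.05 years.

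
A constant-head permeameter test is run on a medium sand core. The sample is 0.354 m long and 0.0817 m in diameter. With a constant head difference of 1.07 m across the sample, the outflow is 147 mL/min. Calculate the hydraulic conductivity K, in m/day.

13.4

Cross-sectional area A = π·(d/2)² = π × (0.0817/2)² = 0.005242 m².
Convert discharge: 147 mL/min = 2.450e-06 m³/s.
Darcy's law rearranged: K = Q·L / (A·Δh) = 2.450e-06 × 0.354 / (0.005242 × 1.07) = 0.0001546 m/s = 13.36 m/day.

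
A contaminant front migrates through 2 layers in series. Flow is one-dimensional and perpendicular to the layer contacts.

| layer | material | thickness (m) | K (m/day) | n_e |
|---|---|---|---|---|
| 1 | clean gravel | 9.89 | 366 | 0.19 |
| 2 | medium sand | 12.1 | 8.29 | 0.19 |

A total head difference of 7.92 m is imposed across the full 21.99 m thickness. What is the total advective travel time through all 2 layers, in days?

0.784

With flow normal to the layers, continuity requires the same specific discharge q through every layer.
Σ(b_i/K_i) = 9.89/366 + 12.1/8.29 = 1.487 d.
q = Δh / Σ(b_i/K_i) = 7.92 / 1.487 = 5.328 m/day.
In each layer the seepage velocity is v_i = q/n_i, so the layer transit time is t_i = b_i·n_i / q:
  layer 1 (clean gravel): t_1 = 9.89 × 0.19 / 5.328 = 0.3527 d
  layer 2 (medium sand): t_2 = 12.1 × 0.19 / 5.328 = 0.4315 d
Total t = Σ t_i = 0.7842 days.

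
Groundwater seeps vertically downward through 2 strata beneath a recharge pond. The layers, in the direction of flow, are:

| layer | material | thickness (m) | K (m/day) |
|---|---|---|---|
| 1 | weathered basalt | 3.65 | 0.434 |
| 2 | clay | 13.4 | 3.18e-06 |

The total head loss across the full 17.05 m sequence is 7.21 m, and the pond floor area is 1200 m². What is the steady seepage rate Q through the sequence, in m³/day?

Flow is perpendicular to layering, so the layers act in series and the equivalent K is the thickness-weighted harmonic mean.
Total thickness L = 3.65 + 13.4 = 17.05 m.
Σ(b_i/K_i) = 3.65/0.434 + 13.4/3.18e-06 = 4.214e+06 d.
K_eq = L / Σ(b_i/K_i) = 17.05 / 4.214e+06 = 4.046e-06 m/day.
Q = K_eq · A · (Δh/L) = 4.046e-06 × 1200 × (7.21/17.05) = 0.002053 m³/day.

0.00205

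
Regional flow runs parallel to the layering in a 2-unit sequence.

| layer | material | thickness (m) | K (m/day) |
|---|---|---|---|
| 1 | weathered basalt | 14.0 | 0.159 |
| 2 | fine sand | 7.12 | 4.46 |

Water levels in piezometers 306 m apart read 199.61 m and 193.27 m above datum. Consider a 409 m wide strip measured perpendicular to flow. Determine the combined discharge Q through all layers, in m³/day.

288

Flow is parallel to layering, so each bed carries its own Darcy discharge and the transmissivities add.
Σ(K_i·b_i) = 0.159×14.0 + 4.46×7.12 = 33.98 m²/day.
Hydraulic gradient i = (199.61 − 193.27) / 306 = 6.34 / 306 = 0.02072.
Q = Σ(K_i·b_i) · W · i = 33.98 × 409 × 0.02072 = 288.0 m³/day.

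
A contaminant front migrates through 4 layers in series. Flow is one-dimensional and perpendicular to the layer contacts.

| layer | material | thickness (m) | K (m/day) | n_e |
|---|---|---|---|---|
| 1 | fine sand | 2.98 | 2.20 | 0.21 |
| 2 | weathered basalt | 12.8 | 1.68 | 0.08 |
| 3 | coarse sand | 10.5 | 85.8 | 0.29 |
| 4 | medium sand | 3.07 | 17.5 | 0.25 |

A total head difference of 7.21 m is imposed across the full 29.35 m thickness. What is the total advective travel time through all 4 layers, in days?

With flow normal to the layers, continuity requires the same specific discharge q through every layer.
Σ(b_i/K_i) = 2.98/2.20 + 12.8/1.68 + 10.5/85.8 + 3.07/17.5 = 9.271 d.
q = Δh / Σ(b_i/K_i) = 7.21 / 9.271 = 0.7777 m/day.
In each layer the seepage velocity is v_i = q/n_i, so the layer transit time is t_i = b_i·n_i / q:
  layer 1 (fine sand): t_1 = 2.98 × 0.21 / 0.7777 = 0.8047 d
  layer 2 (weathered basalt): t_2 = 12.8 × 0.08 / 0.7777 = 1.317 d
  layer 3 (coarse sand): t_3 = 10.5 × 0.29 / 0.7777 = 3.916 d
  layer 4 (medium sand): t_4 = 3.07 × 0.25 / 0.7777 = 0.9869 d
Total t = Σ t_i = 7.024 days.

7.02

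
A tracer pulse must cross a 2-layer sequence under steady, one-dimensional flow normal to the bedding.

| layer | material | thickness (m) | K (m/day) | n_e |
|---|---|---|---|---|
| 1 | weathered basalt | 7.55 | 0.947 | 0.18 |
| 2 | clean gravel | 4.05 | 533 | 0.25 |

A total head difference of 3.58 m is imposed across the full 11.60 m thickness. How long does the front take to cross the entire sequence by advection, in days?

5.29

With flow normal to the layers, continuity requires the same specific discharge q through every layer.
Σ(b_i/K_i) = 7.55/0.947 + 4.05/533 = 7.980 d.
q = Δh / Σ(b_i/K_i) = 3.58 / 7.980 = 0.4486 m/day.
In each layer the seepage velocity is v_i = q/n_i, so the layer transit time is t_i = b_i·n_i / q:
  layer 1 (weathered basalt): t_1 = 7.55 × 0.18 / 0.4486 = 3.029 d
  layer 2 (clean gravel): t_2 = 4.05 × 0.25 / 0.4486 = 2.257 d
Total t = Σ t_i = 5.286 days.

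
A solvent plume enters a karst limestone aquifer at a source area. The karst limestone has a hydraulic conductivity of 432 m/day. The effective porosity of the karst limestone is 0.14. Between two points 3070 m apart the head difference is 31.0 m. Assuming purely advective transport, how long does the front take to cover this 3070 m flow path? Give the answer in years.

0.270

Hydraulic gradient i = Δh / L = 31.0 / 3070 = 0.01010.
Darcy flux q = K · i = 432.0 × 0.01010 = 4.362 m/day.
Seepage velocity v = q / n_e = 4.362 / 0.14 = 31.16 m/day.
Travel time t = L / v = 3070 / 31.16 = 98.53 days = 0.2698 years.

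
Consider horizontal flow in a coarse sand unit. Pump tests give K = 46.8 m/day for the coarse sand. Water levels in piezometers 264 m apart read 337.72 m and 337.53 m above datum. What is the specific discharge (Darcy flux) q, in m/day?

Hydraulic gradient i = (337.72 − 337.53) / 264 = 0.19 / 264 = 0.0007197.
Specific discharge q = K · i = 46.80 × 0.0007197 = 0.03368 m/day.

0.0337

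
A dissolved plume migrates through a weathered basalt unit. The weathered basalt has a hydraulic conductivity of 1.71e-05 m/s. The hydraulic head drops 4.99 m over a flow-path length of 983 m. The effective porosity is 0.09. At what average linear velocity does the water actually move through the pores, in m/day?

Convert K: 1.71e-05 m/s × 86400 = 1.477 m/day.
Hydraulic gradient i = Δh / L = 4.99 / 983 = 0.005076.
Darcy flux q = K · i = 1.477 × 0.005076 = 0.007500 m/day.
Seepage velocity v = q / n_e = 0.007500 / 0.09 = 0.08333 m/day.

0.0833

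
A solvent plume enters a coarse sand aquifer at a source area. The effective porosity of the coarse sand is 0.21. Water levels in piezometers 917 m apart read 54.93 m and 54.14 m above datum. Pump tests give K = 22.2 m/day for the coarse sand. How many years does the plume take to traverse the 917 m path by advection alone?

Hydraulic gradient i = (54.93 − 54.14) / 917 = 0.79 / 917 = 0.0008615.
Darcy flux q = K · i = 22.20 × 0.0008615 = 0.01913 m/day.
Seepage velocity v = q / n_e = 0.01913 / 0.21 = 0.09107 m/day.
Travel time t = L / v = 917 / 0.09107 = 10069 days = 27.57 years.

27.6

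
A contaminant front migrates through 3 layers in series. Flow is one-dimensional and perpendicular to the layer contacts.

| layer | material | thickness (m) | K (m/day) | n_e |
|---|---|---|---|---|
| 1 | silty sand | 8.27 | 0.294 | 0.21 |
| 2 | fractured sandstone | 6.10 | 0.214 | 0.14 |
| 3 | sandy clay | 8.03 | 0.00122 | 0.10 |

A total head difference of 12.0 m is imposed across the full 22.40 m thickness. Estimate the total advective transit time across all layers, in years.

With flow normal to the layers, continuity requires the same specific discharge q through every layer.
Σ(b_i/K_i) = 8.27/0.294 + 6.10/0.214 + 8.03/0.00122 = 6639 d.
q = Δh / Σ(b_i/K_i) = 12.0 / 6639 = 0.001808 m/day.
In each layer the seepage velocity is v_i = q/n_i, so the layer transit time is t_i = b_i·n_i / q:
  layer 1 (silty sand): t_1 = 8.27 × 0.21 / 0.001808 = 960.8 d
  layer 2 (fractured sandstone): t_2 = 6.10 × 0.14 / 0.001808 = 472.4 d
  layer 3 (sandy clay): t_3 = 8.03 × 0.10 / 0.001808 = 444.2 d
Total t = Σ t_i = 1877 days = 5.140 years.

5.14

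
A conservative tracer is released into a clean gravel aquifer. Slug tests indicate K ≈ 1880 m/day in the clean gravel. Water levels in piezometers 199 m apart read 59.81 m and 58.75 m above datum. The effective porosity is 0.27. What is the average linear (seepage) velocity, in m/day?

Hydraulic gradient i = (59.81 − 58.75) / 199 = 1.06 / 199 = 0.005327.
Darcy flux q = K · i = 1880 × 0.005327 = 10.01 m/day.
Seepage velocity v = q / n_e = 10.01 / 0.27 = 37.09 m/day.

37.1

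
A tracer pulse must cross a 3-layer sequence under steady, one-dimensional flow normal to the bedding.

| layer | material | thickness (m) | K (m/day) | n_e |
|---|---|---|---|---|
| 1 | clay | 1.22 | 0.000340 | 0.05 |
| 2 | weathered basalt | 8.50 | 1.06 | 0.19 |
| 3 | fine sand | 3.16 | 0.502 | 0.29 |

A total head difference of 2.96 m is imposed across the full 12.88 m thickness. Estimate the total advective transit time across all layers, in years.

With flow normal to the layers, continuity requires the same specific discharge q through every layer.
Σ(b_i/K_i) = 1.22/0.000340 + 8.50/1.06 + 3.16/0.502 = 3603 d.
q = Δh / Σ(b_i/K_i) = 2.96 / 3603 = 0.0008216 m/day.
In each layer the seepage velocity is v_i = q/n_i, so the layer transit time is t_i = b_i·n_i / q:
  layer 1 (clay): t_1 = 1.22 × 0.05 / 0.0008216 = 74.24 d
  layer 2 (weathered basalt): t_2 = 8.50 × 0.19 / 0.0008216 = 1966 d
  layer 3 (fine sand): t_3 = 3.16 × 0.29 / 0.0008216 = 1115 d
Total t = Σ t_i = 3155 days = 8.638 years.

8.64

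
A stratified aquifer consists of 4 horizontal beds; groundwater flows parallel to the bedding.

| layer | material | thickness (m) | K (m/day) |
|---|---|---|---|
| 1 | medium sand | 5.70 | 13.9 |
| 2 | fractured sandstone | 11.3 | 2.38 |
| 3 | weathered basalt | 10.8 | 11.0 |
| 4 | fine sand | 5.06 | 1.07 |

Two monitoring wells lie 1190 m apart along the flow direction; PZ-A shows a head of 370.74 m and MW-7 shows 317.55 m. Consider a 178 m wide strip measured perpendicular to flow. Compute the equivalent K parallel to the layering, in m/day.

Flow is parallel to layering, so each bed carries its own Darcy discharge and the transmissivities add.
Σ(K_i·b_i) = 13.9×5.70 + 2.38×11.3 + 11.0×10.8 + 1.07×5.06 = 230.3 m²/day.
Total thickness b = 32.86 m, so K_eq = Σ(K_i·b_i)/b = 7.010 m/day.

7.01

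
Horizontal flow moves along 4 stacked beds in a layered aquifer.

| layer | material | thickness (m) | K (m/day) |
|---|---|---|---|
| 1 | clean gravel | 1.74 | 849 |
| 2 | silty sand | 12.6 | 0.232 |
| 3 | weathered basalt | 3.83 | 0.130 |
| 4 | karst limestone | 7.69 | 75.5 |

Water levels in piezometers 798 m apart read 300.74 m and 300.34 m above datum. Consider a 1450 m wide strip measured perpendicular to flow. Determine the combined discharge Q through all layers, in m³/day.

Flow is parallel to layering, so each bed carries its own Darcy discharge and the transmissivities add.
Σ(K_i·b_i) = 849×1.74 + 0.232×12.6 + 0.130×3.83 + 75.5×7.69 = 2061 m²/day.
Hydraulic gradient i = (300.74 − 300.34) / 798 = 0.4 / 798 = 0.0005013.
Q = Σ(K_i·b_i) · W · i = 2061 × 1450 × 0.0005013 = 1498 m³/day.

1500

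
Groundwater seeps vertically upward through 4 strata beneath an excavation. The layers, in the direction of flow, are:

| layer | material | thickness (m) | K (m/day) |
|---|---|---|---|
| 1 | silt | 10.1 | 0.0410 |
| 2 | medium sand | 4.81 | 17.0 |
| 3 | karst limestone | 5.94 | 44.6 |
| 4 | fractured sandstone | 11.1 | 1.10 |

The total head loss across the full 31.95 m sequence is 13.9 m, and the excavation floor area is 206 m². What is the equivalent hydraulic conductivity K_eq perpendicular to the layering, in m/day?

0.124

Flow is perpendicular to layering, so the layers act in series and the equivalent K is the thickness-weighted harmonic mean.
Total thickness L = 10.1 + 4.81 + 5.94 + 11.1 = 31.95 m.
Σ(b_i/K_i) = 10.1/0.0410 + 4.81/17.0 + 5.94/44.6 + 11.1/1.10 = 256.8 d.
K_eq = L / Σ(b_i/K_i) = 31.95 / 256.8 = 0.1244 m/day.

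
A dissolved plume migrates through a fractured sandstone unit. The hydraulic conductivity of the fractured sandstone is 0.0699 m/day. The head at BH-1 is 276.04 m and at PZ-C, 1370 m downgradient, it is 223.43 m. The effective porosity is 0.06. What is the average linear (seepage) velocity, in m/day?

Hydraulic gradient i = (276.04 − 223.43) / 1370 = 52.61 / 1370 = 0.03840.
Darcy flux q = K · i = 0.06990 × 0.03840 = 0.002684 m/day.
Seepage velocity v = q / n_e = 0.002684 / 0.06 = 0.04474 m/day.

0.0447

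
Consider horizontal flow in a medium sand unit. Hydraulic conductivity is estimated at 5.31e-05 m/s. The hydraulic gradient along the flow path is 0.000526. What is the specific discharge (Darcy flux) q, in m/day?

Convert K: 5.31e-05 m/s × 86400 = 4.588 m/day.
Hydraulic gradient i = 0.000526.
Specific discharge q = K · i = 4.588 × 0.0005260 = 0.002413 m/day.

0.00241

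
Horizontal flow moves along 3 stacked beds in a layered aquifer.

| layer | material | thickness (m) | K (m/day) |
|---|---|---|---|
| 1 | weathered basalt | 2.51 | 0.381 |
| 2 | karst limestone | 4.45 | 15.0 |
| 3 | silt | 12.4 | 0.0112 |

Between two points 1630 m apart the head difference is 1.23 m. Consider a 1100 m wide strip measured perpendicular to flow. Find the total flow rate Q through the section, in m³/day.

Flow is parallel to layering, so each bed carries its own Darcy discharge and the transmissivities add.
Σ(K_i·b_i) = 0.381×2.51 + 15.0×4.45 + 0.0112×12.4 = 67.85 m²/day.
Hydraulic gradient i = Δh / L = 1.23 / 1630 = 0.0007546.
Q = Σ(K_i·b_i) · W · i = 67.85 × 1100 × 0.0007546 = 56.32 m³/day.

56.3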